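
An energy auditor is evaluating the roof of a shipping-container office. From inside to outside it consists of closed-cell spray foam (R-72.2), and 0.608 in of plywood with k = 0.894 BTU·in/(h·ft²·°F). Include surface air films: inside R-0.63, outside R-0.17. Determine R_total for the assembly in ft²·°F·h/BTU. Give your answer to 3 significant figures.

0.608/0.894 = 0.6801
R_total = 0.63 + 72.2 + 0.6801 + 0.17 = 73.68 ft²·°F·h/BTU

73.7 ft²·°F·h/BTU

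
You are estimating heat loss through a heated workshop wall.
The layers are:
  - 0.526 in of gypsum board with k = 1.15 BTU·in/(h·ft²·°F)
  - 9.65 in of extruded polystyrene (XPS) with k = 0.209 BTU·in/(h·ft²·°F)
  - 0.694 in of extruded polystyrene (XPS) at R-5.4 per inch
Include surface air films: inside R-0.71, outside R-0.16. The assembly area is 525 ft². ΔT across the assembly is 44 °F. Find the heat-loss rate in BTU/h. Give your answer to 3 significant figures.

451 BTU/h

0.526/1.15 = 0.4574
9.65/0.209 = 46.17
0.694 × 5.4 = 3.748
R_total = 0.71 + 0.4574 + 46.17 + 3.748 + 0.16 = 51.25 ft²·°F·h/BTU
Q = A·ΔT/R = 525 × 44 / 51.25 = 450.8 BTU/h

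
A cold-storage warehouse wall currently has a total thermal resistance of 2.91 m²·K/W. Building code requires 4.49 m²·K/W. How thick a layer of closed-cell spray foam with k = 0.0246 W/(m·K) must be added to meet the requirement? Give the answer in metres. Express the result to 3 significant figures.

0.0389 m

ΔR = 4.49 − 2.91 = 1.58 m²·K/W
L = ΔR × k = 1.58 × 0.0246 = 0.03887 m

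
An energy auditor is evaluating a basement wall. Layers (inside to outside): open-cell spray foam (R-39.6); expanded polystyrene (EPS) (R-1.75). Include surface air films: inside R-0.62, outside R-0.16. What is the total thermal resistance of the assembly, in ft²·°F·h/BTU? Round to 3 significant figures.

R_total = 0.62 + 39.6 + 1.75 + 0.16 = 42.13 ft²·°F·h/BTU

42.1 ft²·°F·h/BTU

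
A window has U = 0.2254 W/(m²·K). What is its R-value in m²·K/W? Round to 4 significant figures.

R = 1/U = 1/0.2254 = 4.4366

4.437 m²·K/W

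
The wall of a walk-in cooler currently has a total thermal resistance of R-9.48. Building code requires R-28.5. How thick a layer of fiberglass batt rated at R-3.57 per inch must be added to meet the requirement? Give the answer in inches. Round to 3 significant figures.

ΔR = 28.5 − 9.48 = 19.02 ft²·°F·h/BTU
L = ΔR / (R/in) = 19.02/3.57 = 5.328 in

5.33 in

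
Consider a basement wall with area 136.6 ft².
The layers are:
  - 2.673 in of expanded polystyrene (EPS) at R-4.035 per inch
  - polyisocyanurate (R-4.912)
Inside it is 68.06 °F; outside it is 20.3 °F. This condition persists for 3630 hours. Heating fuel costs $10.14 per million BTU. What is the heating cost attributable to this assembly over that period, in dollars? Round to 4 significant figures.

2.673 × 4.035 = 10.786
R_total = 10.786 + 4.912 = 15.698 ft²·°F·h/BTU
Q = 136.6 × (68.06 − 20.3) / 15.698 = 415.61 BTU/h
E = 415.61 × 3630 = 1508700 BTU
Cost = 1508700/10⁶ × 10.14 = $15.298

15.30 dollars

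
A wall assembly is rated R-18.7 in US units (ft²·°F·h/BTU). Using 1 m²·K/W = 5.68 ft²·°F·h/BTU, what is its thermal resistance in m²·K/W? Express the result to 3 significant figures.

3.29 m²·K/W

R_SI = 18.7/5.68 = 3.292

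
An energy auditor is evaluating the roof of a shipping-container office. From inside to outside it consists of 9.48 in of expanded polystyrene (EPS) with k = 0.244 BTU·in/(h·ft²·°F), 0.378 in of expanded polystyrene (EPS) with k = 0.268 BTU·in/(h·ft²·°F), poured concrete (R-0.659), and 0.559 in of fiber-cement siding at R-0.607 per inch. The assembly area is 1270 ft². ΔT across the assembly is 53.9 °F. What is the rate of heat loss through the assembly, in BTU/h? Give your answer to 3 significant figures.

9.48/0.244 = 38.85
0.378/0.268 = 1.41
0.559 × 0.607 = 0.3393
R_total = 38.85 + 1.41 + 0.659 + 0.3393 = 41.26 ft²·°F·h/BTU
Q = A·ΔT/R = 1270 × 53.9 / 41.26 = 1659 BTU/h

1660 BTU/h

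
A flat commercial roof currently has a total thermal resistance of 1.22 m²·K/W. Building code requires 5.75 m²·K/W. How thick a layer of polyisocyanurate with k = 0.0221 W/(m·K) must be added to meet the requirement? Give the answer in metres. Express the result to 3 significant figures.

0.100 m

ΔR = 5.75 − 1.22 = 4.53 m²·K/W
L = ΔR × k = 4.53 × 0.0221 = 0.1001 m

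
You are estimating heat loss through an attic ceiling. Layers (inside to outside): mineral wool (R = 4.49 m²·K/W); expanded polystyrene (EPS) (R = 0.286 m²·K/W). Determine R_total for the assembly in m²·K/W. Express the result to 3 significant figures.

4.78 m²·K/W

R_total = 4.49 + 0.286 = 4.776 m²·K/W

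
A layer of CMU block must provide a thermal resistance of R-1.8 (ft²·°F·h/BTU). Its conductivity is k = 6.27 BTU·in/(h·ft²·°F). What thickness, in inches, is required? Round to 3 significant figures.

11.3 in

L = R × k = 1.8 × 6.27 = 11.29 in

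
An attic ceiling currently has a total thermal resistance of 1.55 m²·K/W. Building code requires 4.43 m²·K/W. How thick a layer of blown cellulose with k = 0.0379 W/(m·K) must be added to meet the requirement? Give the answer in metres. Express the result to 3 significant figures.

0.109 m

ΔR = 4.43 − 1.55 = 2.88 m²·K/W
L = ΔR × k = 2.88 × 0.0379 = 0.1092 m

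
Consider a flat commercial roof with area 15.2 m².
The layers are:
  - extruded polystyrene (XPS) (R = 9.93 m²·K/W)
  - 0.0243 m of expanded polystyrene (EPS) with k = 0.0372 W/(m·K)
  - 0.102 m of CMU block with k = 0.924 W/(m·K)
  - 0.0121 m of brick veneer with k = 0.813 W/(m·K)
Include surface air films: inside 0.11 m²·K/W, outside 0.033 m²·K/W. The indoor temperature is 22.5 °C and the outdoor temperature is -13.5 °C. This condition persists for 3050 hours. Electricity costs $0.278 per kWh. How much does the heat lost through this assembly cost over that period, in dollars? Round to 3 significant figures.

42.8 dollars

0.0243/0.0372 = 0.6532
0.102/0.924 = 0.1104
0.0121/0.813 = 0.01488
R_total = 0.11 + 9.93 + 0.6532 + 0.1104 + 0.01488 + 0.033 = 10.85 m²·K/W
Q = 15.2 × (22.5 − (-13.5)) / 10.85 = 50.43 W
E = 50.43 W × 3050 h / 1000 = 153.8 kWh
Cost = 153.8 × 0.278 = $42.76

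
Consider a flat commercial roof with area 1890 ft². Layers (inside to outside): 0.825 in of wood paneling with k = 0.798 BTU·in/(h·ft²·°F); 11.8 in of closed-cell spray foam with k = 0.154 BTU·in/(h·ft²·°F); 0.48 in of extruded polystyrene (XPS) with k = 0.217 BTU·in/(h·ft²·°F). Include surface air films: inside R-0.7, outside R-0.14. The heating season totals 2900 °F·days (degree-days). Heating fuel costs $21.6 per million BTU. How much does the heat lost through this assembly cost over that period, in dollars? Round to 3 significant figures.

0.825/0.798 = 1.034
11.8/0.154 = 76.62
0.48/0.217 = 2.212
R_total = 0.7 + 1.034 + 76.62 + 2.212 + 0.14 = 80.71 ft²·°F·h/BTU
E = A × HDD × 24 / R = 1890 × 2900 × 24 / 80.71 = 1630000 BTU
Cost = 1630000/10⁶ × 21.6 = $35.2

35.2 dollars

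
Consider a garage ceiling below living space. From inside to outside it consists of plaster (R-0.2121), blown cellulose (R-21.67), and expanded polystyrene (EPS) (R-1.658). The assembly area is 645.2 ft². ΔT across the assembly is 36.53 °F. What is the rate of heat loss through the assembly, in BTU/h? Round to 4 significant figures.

1001 BTU/h

R_total = 0.2121 + 21.67 + 1.658 = 23.54 ft²·°F·h/BTU
Q = A·ΔT/R = 645.2 × 36.53 / 23.54 = 1001.2 BTU/h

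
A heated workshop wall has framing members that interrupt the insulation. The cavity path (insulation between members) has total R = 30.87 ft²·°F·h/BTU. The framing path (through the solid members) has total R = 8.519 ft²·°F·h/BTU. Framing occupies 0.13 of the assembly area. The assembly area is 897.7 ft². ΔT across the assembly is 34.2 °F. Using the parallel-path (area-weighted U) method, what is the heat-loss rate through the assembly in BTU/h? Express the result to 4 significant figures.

U_eff = 0.87/30.87 + 0.13/8.519 = 0.028183 + 0.01526 = 0.043443
R_eff = 1/U_eff = 23.019 ft²·°F·h/BTU
Q = 897.7 × 34.2 / 23.019 = 1333.7 BTU/h

1334 BTU/h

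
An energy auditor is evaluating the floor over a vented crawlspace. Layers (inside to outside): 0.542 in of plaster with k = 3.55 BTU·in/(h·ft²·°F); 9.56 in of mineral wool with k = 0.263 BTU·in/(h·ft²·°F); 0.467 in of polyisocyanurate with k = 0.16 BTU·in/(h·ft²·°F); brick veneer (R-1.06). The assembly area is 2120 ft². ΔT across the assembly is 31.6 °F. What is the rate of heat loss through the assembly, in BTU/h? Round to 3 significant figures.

1650 BTU/h

0.542/3.55 = 0.1527
9.56/0.263 = 36.35
0.467/0.16 = 2.919
R_total = 0.1527 + 36.35 + 2.919 + 1.06 = 40.48 ft²·°F·h/BTU
Q = A·ΔT/R = 2120 × 31.6 / 40.48 = 1655 BTU/h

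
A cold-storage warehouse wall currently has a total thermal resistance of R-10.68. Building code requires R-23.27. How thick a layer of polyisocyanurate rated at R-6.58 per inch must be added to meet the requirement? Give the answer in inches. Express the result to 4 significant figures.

ΔR = 23.27 − 10.68 = 12.59 ft²·°F·h/BTU
L = ΔR / (R/in) = 12.59/6.58 = 1.9134 in

1.913 in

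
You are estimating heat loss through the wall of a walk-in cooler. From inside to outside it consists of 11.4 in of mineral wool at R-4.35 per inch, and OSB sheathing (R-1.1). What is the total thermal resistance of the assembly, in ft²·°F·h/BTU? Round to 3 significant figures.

11.4 × 4.35 = 49.59
R_total = 49.59 + 1.1 = 50.69 ft²·°F·h/BTU

50.7 ft²·°F·h/BTU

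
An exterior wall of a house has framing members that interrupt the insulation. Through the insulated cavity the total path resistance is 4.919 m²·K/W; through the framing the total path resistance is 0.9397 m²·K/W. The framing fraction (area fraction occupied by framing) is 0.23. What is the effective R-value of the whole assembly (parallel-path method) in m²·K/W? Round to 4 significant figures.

U_eff = 0.77/4.919 + 0.23/0.9397 = 0.15654 + 0.24476 = 0.40129
R_eff = 1/U_eff = 2.4919 m²·K/W

2.492 m²·K/W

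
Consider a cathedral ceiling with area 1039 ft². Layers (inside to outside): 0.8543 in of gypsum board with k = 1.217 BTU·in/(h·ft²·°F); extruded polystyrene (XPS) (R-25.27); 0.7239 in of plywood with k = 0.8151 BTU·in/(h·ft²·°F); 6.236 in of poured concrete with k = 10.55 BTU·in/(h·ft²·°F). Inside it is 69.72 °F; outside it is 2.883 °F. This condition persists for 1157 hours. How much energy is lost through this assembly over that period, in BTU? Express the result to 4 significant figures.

0.8543/1.217 = 0.70197
0.7239/0.8151 = 0.88811
6.236/10.55 = 0.59109
R_total = 0.70197 + 25.27 + 0.88811 + 0.59109 = 27.451 ft²·°F·h/BTU
Q = 1039 × (69.72 − 2.883) / 27.451 = 2529.7 BTU/h
E = 2529.7 × 1157 = 2926900 BTU

2927000 BTU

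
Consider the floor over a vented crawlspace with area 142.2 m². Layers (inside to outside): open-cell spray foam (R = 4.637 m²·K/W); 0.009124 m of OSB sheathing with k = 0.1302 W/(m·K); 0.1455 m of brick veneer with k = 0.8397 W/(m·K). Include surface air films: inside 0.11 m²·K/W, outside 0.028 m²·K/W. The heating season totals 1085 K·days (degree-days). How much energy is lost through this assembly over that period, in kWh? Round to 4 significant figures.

0.009124/0.1302 = 0.070077
0.1455/0.8397 = 0.17328
R_total = 0.11 + 4.637 + 0.070077 + 0.17328 + 0.028 = 5.0184 m²·K/W
E = A × HDD × 24 / R / 1000 = 142.2 × 1085 × 24 / 5.0184 / 1000 = 737.87 kWh

737.9 kWh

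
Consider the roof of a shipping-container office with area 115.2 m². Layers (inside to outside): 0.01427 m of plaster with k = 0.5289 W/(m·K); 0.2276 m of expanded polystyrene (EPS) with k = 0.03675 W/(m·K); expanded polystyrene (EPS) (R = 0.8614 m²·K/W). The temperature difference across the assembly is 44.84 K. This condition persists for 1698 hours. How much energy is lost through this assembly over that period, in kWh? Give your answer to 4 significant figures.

1239 kWh

0.01427/0.5289 = 0.026981
0.2276/0.03675 = 6.1932
R_total = 0.026981 + 6.1932 + 0.8614 = 7.0816 m²·K/W
Q = 115.2 × 44.84 / 7.0816 = 729.44 W
E = 729.44 W × 1698 h / 1000 = 1238.6 kWh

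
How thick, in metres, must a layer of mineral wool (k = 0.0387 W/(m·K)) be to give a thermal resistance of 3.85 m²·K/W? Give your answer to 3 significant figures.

L = R·k = 3.85 × 0.0387 = 0.149 m

0.149 m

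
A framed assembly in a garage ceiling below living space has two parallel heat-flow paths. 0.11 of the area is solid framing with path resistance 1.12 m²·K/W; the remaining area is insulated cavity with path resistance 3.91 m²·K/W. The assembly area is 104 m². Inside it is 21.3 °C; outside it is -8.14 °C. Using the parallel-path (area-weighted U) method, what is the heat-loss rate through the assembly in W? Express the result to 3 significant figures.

U_eff = 0.89/3.91 + 0.11/1.12 = 0.2276 + 0.09821 = 0.3258
R_eff = 1/U_eff = 3.069 m²·K/W
Q = 104 × (21.3 − (-8.14)) / 3.069 = 997.6 W

998 W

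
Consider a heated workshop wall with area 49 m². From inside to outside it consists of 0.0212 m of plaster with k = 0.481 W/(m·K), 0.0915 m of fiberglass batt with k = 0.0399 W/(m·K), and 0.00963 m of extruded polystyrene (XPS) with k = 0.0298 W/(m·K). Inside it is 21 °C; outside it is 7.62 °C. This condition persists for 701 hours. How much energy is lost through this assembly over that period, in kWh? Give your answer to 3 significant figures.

173 kWh

0.0212/0.481 = 0.04407
0.0915/0.0399 = 2.293
0.00963/0.0298 = 0.3232
R_total = 0.04407 + 2.293 + 0.3232 = 2.66 m²·K/W
Q = 49 × (21 − 7.62) / 2.66 = 246.4 W
E = 246.4 W × 701 h / 1000 = 172.7 kWh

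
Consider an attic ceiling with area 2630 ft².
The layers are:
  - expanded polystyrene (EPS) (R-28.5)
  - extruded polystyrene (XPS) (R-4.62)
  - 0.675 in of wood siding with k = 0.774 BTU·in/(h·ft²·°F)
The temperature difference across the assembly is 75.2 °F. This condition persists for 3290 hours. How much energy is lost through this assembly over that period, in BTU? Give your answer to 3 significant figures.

19100000 BTU

0.675/0.774 = 0.8721
R_total = 28.5 + 4.62 + 0.8721 = 33.99 ft²·°F·h/BTU
Q = 2630 × 75.2 / 33.99 = 5818 BTU/h
E = 5818 × 3290 = 19140000 BTU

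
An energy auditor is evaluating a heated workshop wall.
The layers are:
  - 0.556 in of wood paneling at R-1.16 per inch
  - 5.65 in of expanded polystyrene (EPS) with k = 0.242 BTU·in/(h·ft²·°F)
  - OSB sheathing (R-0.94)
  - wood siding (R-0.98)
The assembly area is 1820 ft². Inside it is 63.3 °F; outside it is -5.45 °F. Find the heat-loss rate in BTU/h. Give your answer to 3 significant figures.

4830 BTU/h

0.556 × 1.16 = 0.645
5.65/0.242 = 23.35
R_total = 0.645 + 23.35 + 0.94 + 0.98 = 25.91 ft²·°F·h/BTU
Q = A·ΔT/R = 1820 × (63.3 − (-5.45)) / 25.91 = 4829 BTU/h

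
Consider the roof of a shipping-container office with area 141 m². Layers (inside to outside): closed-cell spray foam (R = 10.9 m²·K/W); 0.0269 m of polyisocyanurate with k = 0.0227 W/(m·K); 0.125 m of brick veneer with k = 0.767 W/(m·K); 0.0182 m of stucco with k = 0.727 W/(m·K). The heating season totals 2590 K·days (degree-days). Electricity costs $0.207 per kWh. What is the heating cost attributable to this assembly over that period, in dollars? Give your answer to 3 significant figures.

148 dollars

0.0269/0.0227 = 1.185
0.125/0.767 = 0.163
0.0182/0.727 = 0.02503
R_total = 10.9 + 1.185 + 0.163 + 0.02503 = 12.27 m²·K/W
E = A × HDD × 24 / R / 1000 = 141 × 2590 × 24 / 12.27 / 1000 = 714.1 kWh
Cost = 714.1 × 0.207 = $147.8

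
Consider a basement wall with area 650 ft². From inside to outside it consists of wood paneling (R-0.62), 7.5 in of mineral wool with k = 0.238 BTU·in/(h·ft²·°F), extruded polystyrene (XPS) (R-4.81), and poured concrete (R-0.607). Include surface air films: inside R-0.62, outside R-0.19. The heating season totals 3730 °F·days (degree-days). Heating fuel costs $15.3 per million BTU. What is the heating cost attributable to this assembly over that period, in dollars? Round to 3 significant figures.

7.5/0.238 = 31.51
R_total = 0.62 + 0.62 + 31.51 + 4.81 + 0.607 + 0.19 = 38.36 ft²·°F·h/BTU
E = A × HDD × 24 / R = 650 × 3730 × 24 / 38.36 = 1517000 BTU
Cost = 1517000/10⁶ × 15.3 = $23.21

23.2 dollars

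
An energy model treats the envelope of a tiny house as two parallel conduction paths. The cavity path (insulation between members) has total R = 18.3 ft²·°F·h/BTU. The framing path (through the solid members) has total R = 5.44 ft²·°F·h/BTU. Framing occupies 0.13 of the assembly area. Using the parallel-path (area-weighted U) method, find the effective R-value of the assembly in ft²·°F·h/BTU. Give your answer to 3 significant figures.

14.0 ft²·°F·h/BTU

U_eff = 0.87/18.3 + 0.13/5.44 = 0.04754 + 0.0239 = 0.07144
R_eff = 1/U_eff = 14 ft²·°F·h/BTU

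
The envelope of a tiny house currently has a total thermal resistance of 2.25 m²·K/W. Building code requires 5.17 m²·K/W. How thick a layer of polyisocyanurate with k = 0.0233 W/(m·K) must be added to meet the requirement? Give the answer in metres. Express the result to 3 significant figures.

ΔR = 5.17 − 2.25 = 2.92 m²·K/W
L = ΔR × k = 2.92 × 0.0233 = 0.06804 m

0.0680 m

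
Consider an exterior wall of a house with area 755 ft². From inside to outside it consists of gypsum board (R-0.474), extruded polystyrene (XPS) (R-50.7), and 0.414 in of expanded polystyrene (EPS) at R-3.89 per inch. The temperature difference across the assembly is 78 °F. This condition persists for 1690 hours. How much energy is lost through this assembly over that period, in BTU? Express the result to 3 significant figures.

1890000 BTU

0.414 × 3.89 = 1.61
R_total = 0.474 + 50.7 + 1.61 = 52.78 ft²·°F·h/BTU
Q = 755 × 78 / 52.78 = 1116 BTU/h
E = 1116 × 1690 = 1885000 BTU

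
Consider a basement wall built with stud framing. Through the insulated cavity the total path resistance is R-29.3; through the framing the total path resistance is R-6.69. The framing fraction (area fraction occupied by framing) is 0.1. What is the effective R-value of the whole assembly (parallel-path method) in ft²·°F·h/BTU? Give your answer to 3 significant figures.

21.9 ft²·°F·h/BTU

U_eff = 0.9/29.3 + 0.1/6.69 = 0.03072 + 0.01495 = 0.04566
R_eff = 1/U_eff = 21.9 ft²·°F·h/BTU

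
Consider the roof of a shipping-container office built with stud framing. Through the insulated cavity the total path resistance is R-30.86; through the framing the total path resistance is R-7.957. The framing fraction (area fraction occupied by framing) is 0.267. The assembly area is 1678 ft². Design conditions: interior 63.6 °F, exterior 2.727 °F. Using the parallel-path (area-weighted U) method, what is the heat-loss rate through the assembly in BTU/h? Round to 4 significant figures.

U_eff = 0.733/30.86 + 0.267/7.957 = 0.023752 + 0.033555 = 0.057308
R_eff = 1/U_eff = 17.45 ft²·°F·h/BTU
Q = 1678 × (63.6 − 2.727) / 17.45 = 5853.7 BTU/h

5854 BTU/h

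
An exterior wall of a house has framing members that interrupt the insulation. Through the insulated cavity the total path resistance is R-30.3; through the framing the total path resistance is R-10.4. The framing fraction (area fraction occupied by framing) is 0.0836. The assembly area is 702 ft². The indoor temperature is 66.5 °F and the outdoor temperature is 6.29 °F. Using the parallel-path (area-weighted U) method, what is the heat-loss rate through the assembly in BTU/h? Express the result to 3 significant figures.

1620 BTU/h

U_eff = 0.9164/30.3 + 0.0836/10.4 = 0.03024 + 0.008038 = 0.03828
R_eff = 1/U_eff = 26.12 ft²·°F·h/BTU
Q = 702 × (66.5 − 6.29) / 26.12 = 1618 BTU/h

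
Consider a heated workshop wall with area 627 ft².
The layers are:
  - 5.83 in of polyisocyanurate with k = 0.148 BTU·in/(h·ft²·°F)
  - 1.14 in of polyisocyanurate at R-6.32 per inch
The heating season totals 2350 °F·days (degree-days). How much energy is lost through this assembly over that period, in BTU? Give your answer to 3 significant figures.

5.83/0.148 = 39.39
1.14 × 6.32 = 7.205
R_total = 39.39 + 7.205 = 46.6 ft²·°F·h/BTU
E = A × HDD × 24 / R = 627 × 2350 × 24 / 46.6 = 758900 BTU

759000 BTU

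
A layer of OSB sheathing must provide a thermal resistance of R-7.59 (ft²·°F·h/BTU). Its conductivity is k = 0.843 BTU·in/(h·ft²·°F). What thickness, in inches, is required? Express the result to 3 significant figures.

L = R × k = 7.59 × 0.843 = 6.398 in

6.40 in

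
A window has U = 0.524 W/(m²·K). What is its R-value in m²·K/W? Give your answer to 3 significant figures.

R = 1/U = 1/0.524 = 1.908

1.91 m²·K/W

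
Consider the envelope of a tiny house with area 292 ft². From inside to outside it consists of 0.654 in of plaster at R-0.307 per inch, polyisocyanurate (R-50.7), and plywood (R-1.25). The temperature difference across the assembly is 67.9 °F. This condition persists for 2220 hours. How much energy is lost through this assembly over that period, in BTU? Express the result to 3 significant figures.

0.654 × 0.307 = 0.2008
R_total = 0.2008 + 50.7 + 1.25 = 52.15 ft²·°F·h/BTU
Q = 292 × 67.9 / 52.15 = 380.2 BTU/h
E = 380.2 × 2220 = 844000 BTU

844000 BTU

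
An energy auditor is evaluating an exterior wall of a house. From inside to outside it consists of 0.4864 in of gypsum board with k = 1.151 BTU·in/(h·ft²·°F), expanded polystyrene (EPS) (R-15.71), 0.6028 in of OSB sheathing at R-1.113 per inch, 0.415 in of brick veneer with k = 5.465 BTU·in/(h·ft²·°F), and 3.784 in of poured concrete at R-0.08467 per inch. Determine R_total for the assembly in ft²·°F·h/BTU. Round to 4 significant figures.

17.20 ft²·°F·h/BTU

0.4864/1.151 = 0.42259
0.6028 × 1.113 = 0.67092
0.415/5.465 = 0.075938
3.784 × 0.08467 = 0.32039
R_total = 0.42259 + 15.71 + 0.67092 + 0.075938 + 0.32039 = 17.2 ft²·°F·h/BTU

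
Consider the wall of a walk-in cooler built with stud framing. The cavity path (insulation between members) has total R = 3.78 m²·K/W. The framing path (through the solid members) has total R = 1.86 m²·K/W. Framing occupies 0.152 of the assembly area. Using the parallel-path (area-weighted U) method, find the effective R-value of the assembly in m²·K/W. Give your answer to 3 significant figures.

3.27 m²·K/W

U_eff = 0.848/3.78 + 0.152/1.86 = 0.2243 + 0.08172 = 0.3061
R_eff = 1/U_eff = 3.267 m²·K/W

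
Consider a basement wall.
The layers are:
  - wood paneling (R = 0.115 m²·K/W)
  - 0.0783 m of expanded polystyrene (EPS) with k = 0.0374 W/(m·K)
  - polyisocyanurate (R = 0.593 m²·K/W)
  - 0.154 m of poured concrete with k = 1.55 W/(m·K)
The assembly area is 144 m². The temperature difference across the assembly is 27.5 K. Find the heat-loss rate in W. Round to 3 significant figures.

1370 W

0.0783/0.0374 = 2.094
0.154/1.55 = 0.09935
R_total = 0.115 + 2.094 + 0.593 + 0.09935 = 2.901 m²·K/W
Q = A·ΔT/R = 144 × 27.5 / 2.901 = 1365 W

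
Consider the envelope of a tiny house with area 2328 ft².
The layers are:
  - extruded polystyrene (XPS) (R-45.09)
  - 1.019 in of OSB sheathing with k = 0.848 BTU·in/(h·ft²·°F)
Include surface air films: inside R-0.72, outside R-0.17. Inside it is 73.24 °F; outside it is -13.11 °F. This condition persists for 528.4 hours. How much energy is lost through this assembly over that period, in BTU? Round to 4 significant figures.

2251000 BTU

1.019/0.848 = 1.2017
R_total = 0.72 + 45.09 + 1.2017 + 0.17 = 47.182 ft²·°F·h/BTU
Q = 2328 × (73.24 − (-13.11)) / 47.182 = 4260.6 BTU/h
E = 4260.6 × 528.4 = 2251300 BTU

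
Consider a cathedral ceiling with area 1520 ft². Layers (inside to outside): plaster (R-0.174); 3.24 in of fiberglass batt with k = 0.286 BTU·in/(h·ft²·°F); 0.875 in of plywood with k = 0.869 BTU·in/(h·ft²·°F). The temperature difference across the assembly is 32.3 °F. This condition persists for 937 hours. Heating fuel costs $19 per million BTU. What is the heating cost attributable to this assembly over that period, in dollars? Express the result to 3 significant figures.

69.9 dollars

3.24/0.286 = 11.33
0.875/0.869 = 1.007
R_total = 0.174 + 11.33 + 1.007 = 12.51 ft²·°F·h/BTU
Q = 1520 × 32.3 / 12.51 = 3925 BTU/h
E = 3925 × 937 = 3677000 BTU
Cost = 3677000/10⁶ × 19 = $69.87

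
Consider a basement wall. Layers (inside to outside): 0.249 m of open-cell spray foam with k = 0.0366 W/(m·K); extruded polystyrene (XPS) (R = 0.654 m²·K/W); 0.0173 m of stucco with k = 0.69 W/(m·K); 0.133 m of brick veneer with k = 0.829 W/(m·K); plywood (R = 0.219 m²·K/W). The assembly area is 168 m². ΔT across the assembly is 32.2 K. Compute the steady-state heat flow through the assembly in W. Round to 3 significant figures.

688 W

0.249/0.0366 = 6.803
0.0173/0.69 = 0.02507
0.133/0.829 = 0.1604
R_total = 6.803 + 0.654 + 0.02507 + 0.1604 + 0.219 = 7.862 m²·K/W
Q = A·ΔT/R = 168 × 32.2 / 7.862 = 688.1 W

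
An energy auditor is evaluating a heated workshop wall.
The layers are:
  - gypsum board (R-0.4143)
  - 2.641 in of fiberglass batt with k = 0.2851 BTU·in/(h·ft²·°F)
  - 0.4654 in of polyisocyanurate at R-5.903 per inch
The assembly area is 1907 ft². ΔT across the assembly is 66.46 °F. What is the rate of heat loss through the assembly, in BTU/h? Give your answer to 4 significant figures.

2.641/0.2851 = 9.2634
0.4654 × 5.903 = 2.7473
R_total = 0.4143 + 9.2634 + 2.7473 = 12.425 ft²·°F·h/BTU
Q = A·ΔT/R = 1907 × 66.46 / 12.425 = 10200 BTU/h

10200 BTU/h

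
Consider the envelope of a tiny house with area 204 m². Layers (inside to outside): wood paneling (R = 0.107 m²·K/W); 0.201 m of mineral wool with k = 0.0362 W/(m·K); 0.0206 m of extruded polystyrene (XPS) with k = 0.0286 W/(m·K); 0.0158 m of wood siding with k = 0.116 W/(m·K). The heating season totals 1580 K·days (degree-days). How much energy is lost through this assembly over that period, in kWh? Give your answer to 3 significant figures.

1190 kWh

0.201/0.0362 = 5.552
0.0206/0.0286 = 0.7203
0.0158/0.116 = 0.1362
R_total = 0.107 + 5.552 + 0.7203 + 0.1362 = 6.516 m²·K/W
E = A × HDD × 24 / R / 1000 = 204 × 1580 × 24 / 6.516 / 1000 = 1187 kWh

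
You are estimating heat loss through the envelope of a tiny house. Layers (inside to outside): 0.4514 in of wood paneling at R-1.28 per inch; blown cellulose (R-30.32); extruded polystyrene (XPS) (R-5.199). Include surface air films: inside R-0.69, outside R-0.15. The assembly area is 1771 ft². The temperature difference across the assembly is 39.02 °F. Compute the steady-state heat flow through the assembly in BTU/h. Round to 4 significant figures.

0.4514 × 1.28 = 0.57779
R_total = 0.69 + 0.57779 + 30.32 + 5.199 + 0.15 = 36.937 ft²·°F·h/BTU
Q = A·ΔT/R = 1771 × 39.02 / 36.937 = 1870.9 BTU/h

1871 BTU/h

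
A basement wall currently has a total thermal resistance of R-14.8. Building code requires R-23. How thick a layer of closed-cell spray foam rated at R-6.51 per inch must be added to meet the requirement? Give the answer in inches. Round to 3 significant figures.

1.26 in

ΔR = 23 − 14.8 = 8.2 ft²·°F·h/BTU
L = ΔR / (R/in) = 8.2/6.51 = 1.26 in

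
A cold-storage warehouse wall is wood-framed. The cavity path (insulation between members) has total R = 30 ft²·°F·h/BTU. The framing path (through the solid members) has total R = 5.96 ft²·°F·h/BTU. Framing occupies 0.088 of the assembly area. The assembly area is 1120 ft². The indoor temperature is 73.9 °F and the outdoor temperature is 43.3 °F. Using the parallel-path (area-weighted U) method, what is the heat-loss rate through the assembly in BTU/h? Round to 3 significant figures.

1550 BTU/h

U_eff = 0.912/30 + 0.088/5.96 = 0.0304 + 0.01477 = 0.04517
R_eff = 1/U_eff = 22.14 ft²·°F·h/BTU
Q = 1120 × (73.9 − 43.3) / 22.14 = 1548 BTU/h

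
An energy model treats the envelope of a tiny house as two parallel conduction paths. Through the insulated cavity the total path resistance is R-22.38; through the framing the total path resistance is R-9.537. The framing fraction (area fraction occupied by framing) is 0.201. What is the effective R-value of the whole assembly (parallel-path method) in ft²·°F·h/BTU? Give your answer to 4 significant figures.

17.61 ft²·°F·h/BTU

U_eff = 0.799/22.38 + 0.201/9.537 = 0.035702 + 0.021076 = 0.056777
R_eff = 1/U_eff = 17.613 ft²·°F·h/BTU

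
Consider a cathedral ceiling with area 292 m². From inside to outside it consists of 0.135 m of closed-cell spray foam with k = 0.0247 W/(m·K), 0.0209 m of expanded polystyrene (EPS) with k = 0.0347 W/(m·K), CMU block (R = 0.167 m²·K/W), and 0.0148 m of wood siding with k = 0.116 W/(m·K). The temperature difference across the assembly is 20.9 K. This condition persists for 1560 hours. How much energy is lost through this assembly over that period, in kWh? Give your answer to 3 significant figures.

0.135/0.0247 = 5.466
0.0209/0.0347 = 0.6023
0.0148/0.116 = 0.1276
R_total = 5.466 + 0.6023 + 0.167 + 0.1276 = 6.362 m²·K/W
Q = 292 × 20.9 / 6.362 = 959.2 W
E = 959.2 W × 1560 h / 1000 = 1496 kWh

1500 kWh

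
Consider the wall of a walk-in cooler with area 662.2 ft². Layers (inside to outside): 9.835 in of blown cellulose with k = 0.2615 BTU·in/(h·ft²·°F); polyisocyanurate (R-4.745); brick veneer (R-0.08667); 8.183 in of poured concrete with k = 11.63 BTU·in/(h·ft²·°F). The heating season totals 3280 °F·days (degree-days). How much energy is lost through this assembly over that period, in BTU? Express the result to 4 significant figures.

1208000 BTU

9.835/0.2615 = 37.61
8.183/11.63 = 0.70361
R_total = 37.61 + 4.745 + 0.08667 + 0.70361 = 43.145 ft²·°F·h/BTU
E = A × HDD × 24 / R = 662.2 × 3280 × 24 / 43.145 = 1208200 BTU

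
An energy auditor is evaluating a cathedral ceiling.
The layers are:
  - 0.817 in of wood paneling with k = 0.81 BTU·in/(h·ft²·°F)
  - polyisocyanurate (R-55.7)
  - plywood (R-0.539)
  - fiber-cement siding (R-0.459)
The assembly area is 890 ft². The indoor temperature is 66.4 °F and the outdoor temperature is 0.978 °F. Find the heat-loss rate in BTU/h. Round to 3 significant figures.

0.817/0.81 = 1.009
R_total = 1.009 + 55.7 + 0.539 + 0.459 = 57.71 ft²·°F·h/BTU
Q = A·ΔT/R = 890 × (66.4 − 0.978) / 57.71 = 1009 BTU/h

1010 BTU/h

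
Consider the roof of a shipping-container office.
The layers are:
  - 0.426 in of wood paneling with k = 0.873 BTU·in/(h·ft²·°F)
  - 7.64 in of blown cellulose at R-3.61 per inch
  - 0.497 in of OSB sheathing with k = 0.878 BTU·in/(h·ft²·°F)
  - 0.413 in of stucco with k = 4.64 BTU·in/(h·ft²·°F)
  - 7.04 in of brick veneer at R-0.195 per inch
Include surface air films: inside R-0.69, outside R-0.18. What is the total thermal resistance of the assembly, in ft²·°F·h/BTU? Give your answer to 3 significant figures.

0.426/0.873 = 0.488
7.64 × 3.61 = 27.58
0.497/0.878 = 0.5661
0.413/4.64 = 0.08901
7.04 × 0.195 = 1.373
R_total = 0.69 + 0.488 + 27.58 + 0.5661 + 0.08901 + 1.373 + 0.18 = 30.97 ft²·°F·h/BTU

31.0 ft²·°F·h/BTU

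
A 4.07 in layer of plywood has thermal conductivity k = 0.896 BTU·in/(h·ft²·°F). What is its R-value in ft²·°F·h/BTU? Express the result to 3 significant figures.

4.54 ft²·°F·h/BTU

R = L/k = 4.07/0.896 = 4.542 ft²·°F·h/BTU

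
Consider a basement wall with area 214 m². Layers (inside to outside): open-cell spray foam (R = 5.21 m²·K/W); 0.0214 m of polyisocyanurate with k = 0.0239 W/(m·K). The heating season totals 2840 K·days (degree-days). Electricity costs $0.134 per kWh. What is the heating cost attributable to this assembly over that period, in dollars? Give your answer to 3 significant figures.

320 dollars

0.0214/0.0239 = 0.8954
R_total = 5.21 + 0.8954 = 6.105 m²·K/W
E = A × HDD × 24 / R / 1000 = 214 × 2840 × 24 / 6.105 / 1000 = 2389 kWh
Cost = 2389 × 0.134 = $320.1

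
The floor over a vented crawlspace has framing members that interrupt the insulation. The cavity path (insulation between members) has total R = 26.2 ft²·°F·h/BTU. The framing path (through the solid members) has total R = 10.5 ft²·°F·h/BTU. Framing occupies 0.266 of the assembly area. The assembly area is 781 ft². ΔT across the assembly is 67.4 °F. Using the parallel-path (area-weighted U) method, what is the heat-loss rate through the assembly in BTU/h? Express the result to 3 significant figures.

U_eff = 0.734/26.2 + 0.266/10.5 = 0.02802 + 0.02533 = 0.05335
R_eff = 1/U_eff = 18.74 ft²·°F·h/BTU
Q = 781 × 67.4 / 18.74 = 2808 BTU/h

2810 BTU/h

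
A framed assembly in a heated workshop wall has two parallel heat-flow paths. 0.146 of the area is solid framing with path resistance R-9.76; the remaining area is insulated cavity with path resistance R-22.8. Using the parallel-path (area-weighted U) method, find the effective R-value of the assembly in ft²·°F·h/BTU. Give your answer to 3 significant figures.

U_eff = 0.854/22.8 + 0.146/9.76 = 0.03746 + 0.01496 = 0.05242
R_eff = 1/U_eff = 19.08 ft²·°F·h/BTU

19.1 ft²·°F·h/BTU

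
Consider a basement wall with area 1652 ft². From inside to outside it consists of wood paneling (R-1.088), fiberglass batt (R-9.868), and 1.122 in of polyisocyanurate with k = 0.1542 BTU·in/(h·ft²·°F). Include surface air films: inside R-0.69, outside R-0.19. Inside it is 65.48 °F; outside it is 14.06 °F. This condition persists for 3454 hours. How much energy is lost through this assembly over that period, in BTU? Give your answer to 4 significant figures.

1.122/0.1542 = 7.2763
R_total = 0.69 + 1.088 + 9.868 + 7.2763 + 0.19 = 19.112 ft²·°F·h/BTU
Q = 1652 × (65.48 − 14.06) / 19.112 = 4444.6 BTU/h
E = 4444.6 × 3454 = 15352000 BTU

15350000 BTU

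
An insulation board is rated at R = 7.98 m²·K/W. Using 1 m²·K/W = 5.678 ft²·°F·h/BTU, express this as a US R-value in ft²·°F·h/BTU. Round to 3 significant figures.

45.3 ft²·°F·h/BTU

R_US = 7.98 × 5.678 = 45.31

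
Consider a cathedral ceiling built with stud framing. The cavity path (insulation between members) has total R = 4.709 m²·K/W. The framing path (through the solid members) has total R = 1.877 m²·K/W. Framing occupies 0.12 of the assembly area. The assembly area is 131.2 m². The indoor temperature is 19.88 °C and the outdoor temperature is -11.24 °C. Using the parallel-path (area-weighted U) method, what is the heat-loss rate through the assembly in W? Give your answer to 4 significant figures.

1024 W

U_eff = 0.88/4.709 + 0.12/1.877 = 0.18688 + 0.063932 = 0.25081
R_eff = 1/U_eff = 3.9871 m²·K/W
Q = 131.2 × (19.88 − (-11.24)) / 3.9871 = 1024 W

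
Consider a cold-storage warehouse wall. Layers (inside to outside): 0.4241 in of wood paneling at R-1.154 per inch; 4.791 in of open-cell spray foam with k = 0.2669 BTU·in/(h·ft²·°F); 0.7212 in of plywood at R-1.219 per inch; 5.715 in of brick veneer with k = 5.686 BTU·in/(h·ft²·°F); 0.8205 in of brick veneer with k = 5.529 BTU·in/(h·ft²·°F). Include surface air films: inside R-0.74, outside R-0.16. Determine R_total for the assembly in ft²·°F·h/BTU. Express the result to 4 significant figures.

21.37 ft²·°F·h/BTU

0.4241 × 1.154 = 0.48941
4.791/0.2669 = 17.951
0.7212 × 1.219 = 0.87914
5.715/5.686 = 1.0051
0.8205/5.529 = 0.1484
R_total = 0.74 + 0.48941 + 17.951 + 0.87914 + 1.0051 + 0.1484 + 0.16 = 21.373 ft²·°F·h/BTU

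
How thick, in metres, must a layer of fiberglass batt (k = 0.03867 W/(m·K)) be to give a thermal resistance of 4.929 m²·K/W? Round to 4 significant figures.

0.1906 m

L = R·k = 4.929 × 0.03867 = 0.1906 m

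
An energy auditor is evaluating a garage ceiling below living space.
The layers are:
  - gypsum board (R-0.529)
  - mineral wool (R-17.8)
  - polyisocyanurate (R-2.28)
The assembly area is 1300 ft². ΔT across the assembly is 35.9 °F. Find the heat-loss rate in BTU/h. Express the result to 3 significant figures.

R_total = 0.529 + 17.8 + 2.28 = 20.61 ft²·°F·h/BTU
Q = A·ΔT/R = 1300 × 35.9 / 20.61 = 2265 BTU/h

2260 BTU/h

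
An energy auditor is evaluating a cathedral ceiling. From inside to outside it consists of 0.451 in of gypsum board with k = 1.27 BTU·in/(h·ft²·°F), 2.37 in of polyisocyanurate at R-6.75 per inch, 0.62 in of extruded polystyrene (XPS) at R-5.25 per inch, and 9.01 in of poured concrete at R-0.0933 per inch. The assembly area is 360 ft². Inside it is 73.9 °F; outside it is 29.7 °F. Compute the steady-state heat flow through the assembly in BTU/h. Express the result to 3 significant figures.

0.451/1.27 = 0.3551
2.37 × 6.75 = 16
0.62 × 5.25 = 3.255
9.01 × 0.0933 = 0.8406
R_total = 0.3551 + 16 + 3.255 + 0.8406 = 20.45 ft²·°F·h/BTU
Q = A·ΔT/R = 360 × (73.9 − 29.7) / 20.45 = 778.2 BTU/h

778 BTU/h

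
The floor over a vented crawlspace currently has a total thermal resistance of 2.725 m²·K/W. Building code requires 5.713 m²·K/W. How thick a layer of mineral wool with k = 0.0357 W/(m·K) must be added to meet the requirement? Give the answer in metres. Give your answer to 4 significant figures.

0.1067 m

ΔR = 5.713 − 2.725 = 2.988 m²·K/W
L = ΔR × k = 2.988 × 0.0357 = 0.10667 m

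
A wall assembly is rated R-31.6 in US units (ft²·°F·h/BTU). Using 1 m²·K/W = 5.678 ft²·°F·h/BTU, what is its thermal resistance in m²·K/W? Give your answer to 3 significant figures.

R_SI = 31.6/5.678 = 5.565

5.57 m²·K/W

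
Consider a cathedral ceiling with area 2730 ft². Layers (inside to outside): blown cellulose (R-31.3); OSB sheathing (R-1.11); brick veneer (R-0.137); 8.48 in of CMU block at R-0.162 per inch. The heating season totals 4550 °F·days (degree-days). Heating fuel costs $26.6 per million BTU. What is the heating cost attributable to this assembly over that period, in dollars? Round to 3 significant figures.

8.48 × 0.162 = 1.374
R_total = 31.3 + 1.11 + 0.137 + 1.374 = 33.92 ft²·°F·h/BTU
E = A × HDD × 24 / R = 2730 × 4550 × 24 / 33.92 = 8789000 BTU
Cost = 8789000/10⁶ × 26.6 = $233.8

234 dollars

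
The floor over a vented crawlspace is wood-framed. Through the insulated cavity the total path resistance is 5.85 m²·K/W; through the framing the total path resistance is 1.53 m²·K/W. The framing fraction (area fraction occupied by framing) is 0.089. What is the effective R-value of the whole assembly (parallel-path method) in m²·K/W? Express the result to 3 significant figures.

U_eff = 0.911/5.85 + 0.089/1.53 = 0.1557 + 0.05817 = 0.2139
R_eff = 1/U_eff = 4.675 m²·K/W

4.68 m²·K/W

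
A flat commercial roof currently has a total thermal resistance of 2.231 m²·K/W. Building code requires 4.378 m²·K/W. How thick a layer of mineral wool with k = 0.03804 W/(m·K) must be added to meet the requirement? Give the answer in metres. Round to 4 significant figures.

ΔR = 4.378 − 2.231 = 2.147 m²·K/W
L = ΔR × k = 2.147 × 0.03804 = 0.081672 m

0.08167 m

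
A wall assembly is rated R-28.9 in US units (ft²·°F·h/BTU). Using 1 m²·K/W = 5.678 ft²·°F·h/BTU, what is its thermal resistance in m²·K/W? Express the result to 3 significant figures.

5.09 m²·K/W

R_SI = 28.9/5.678 = 5.09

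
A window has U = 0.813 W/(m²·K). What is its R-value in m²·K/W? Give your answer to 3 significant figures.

1.23 m²·K/W

R = 1/U = 1/0.813 = 1.23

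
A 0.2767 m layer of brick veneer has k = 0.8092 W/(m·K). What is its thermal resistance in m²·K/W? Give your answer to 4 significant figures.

0.3419 m²·K/W

R = L/k = 0.2767/0.8092 = 0.34194 m²·K/W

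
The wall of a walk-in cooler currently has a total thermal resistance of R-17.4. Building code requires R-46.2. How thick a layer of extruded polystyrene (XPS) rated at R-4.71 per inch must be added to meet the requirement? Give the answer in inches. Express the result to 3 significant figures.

ΔR = 46.2 − 17.4 = 28.8 ft²·°F·h/BTU
L = ΔR / (R/in) = 28.8/4.71 = 6.115 in

6.11 in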